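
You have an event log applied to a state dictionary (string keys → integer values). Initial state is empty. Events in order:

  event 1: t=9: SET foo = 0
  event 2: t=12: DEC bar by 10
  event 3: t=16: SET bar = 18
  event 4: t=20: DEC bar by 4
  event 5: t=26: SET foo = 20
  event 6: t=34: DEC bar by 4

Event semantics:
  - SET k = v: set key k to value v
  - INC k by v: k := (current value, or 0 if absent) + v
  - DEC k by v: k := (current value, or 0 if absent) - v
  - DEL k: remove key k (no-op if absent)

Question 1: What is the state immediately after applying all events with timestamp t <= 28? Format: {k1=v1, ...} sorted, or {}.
Apply events with t <= 28 (5 events):
  after event 1 (t=9: SET foo = 0): {foo=0}
  after event 2 (t=12: DEC bar by 10): {bar=-10, foo=0}
  after event 3 (t=16: SET bar = 18): {bar=18, foo=0}
  after event 4 (t=20: DEC bar by 4): {bar=14, foo=0}
  after event 5 (t=26: SET foo = 20): {bar=14, foo=20}

Answer: {bar=14, foo=20}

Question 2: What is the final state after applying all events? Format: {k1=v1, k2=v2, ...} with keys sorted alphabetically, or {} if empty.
Answer: {bar=10, foo=20}

Derivation:
  after event 1 (t=9: SET foo = 0): {foo=0}
  after event 2 (t=12: DEC bar by 10): {bar=-10, foo=0}
  after event 3 (t=16: SET bar = 18): {bar=18, foo=0}
  after event 4 (t=20: DEC bar by 4): {bar=14, foo=0}
  after event 5 (t=26: SET foo = 20): {bar=14, foo=20}
  after event 6 (t=34: DEC bar by 4): {bar=10, foo=20}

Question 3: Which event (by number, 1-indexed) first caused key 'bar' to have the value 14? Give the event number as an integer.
Answer: 4

Derivation:
Looking for first event where bar becomes 14:
  event 2: bar = -10
  event 3: bar = 18
  event 4: bar 18 -> 14  <-- first match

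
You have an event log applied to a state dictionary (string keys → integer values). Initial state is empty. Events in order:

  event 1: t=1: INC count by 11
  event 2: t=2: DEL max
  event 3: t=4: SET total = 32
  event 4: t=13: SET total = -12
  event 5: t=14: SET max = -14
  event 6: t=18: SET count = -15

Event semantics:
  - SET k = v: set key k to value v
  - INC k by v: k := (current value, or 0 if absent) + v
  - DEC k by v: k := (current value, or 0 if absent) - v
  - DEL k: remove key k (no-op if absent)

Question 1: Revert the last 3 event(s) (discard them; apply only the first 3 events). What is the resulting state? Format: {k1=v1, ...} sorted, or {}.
Keep first 3 events (discard last 3):
  after event 1 (t=1: INC count by 11): {count=11}
  after event 2 (t=2: DEL max): {count=11}
  after event 3 (t=4: SET total = 32): {count=11, total=32}

Answer: {count=11, total=32}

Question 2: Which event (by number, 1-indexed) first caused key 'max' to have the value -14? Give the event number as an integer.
Answer: 5

Derivation:
Looking for first event where max becomes -14:
  event 5: max (absent) -> -14  <-- first match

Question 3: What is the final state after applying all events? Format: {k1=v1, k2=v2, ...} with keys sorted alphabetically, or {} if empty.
  after event 1 (t=1: INC count by 11): {count=11}
  after event 2 (t=2: DEL max): {count=11}
  after event 3 (t=4: SET total = 32): {count=11, total=32}
  after event 4 (t=13: SET total = -12): {count=11, total=-12}
  after event 5 (t=14: SET max = -14): {count=11, max=-14, total=-12}
  after event 6 (t=18: SET count = -15): {count=-15, max=-14, total=-12}

Answer: {count=-15, max=-14, total=-12}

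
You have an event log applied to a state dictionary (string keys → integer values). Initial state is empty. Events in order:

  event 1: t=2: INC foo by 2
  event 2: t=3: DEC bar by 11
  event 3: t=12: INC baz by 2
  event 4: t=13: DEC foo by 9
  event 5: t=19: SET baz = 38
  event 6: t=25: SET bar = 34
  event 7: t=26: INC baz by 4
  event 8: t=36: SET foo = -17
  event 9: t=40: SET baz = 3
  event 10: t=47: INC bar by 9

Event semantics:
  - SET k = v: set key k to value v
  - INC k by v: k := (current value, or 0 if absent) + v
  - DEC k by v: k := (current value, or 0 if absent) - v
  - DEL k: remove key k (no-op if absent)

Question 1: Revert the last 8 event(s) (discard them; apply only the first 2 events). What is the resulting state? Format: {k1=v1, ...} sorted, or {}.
Answer: {bar=-11, foo=2}

Derivation:
Keep first 2 events (discard last 8):
  after event 1 (t=2: INC foo by 2): {foo=2}
  after event 2 (t=3: DEC bar by 11): {bar=-11, foo=2}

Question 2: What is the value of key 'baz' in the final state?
Track key 'baz' through all 10 events:
  event 1 (t=2: INC foo by 2): baz unchanged
  event 2 (t=3: DEC bar by 11): baz unchanged
  event 3 (t=12: INC baz by 2): baz (absent) -> 2
  event 4 (t=13: DEC foo by 9): baz unchanged
  event 5 (t=19: SET baz = 38): baz 2 -> 38
  event 6 (t=25: SET bar = 34): baz unchanged
  event 7 (t=26: INC baz by 4): baz 38 -> 42
  event 8 (t=36: SET foo = -17): baz unchanged
  event 9 (t=40: SET baz = 3): baz 42 -> 3
  event 10 (t=47: INC bar by 9): baz unchanged
Final: baz = 3

Answer: 3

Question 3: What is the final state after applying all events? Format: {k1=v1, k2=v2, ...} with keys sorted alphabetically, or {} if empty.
Answer: {bar=43, baz=3, foo=-17}

Derivation:
  after event 1 (t=2: INC foo by 2): {foo=2}
  after event 2 (t=3: DEC bar by 11): {bar=-11, foo=2}
  after event 3 (t=12: INC baz by 2): {bar=-11, baz=2, foo=2}
  after event 4 (t=13: DEC foo by 9): {bar=-11, baz=2, foo=-7}
  after event 5 (t=19: SET baz = 38): {bar=-11, baz=38, foo=-7}
  after event 6 (t=25: SET bar = 34): {bar=34, baz=38, foo=-7}
  after event 7 (t=26: INC baz by 4): {bar=34, baz=42, foo=-7}
  after event 8 (t=36: SET foo = -17): {bar=34, baz=42, foo=-17}
  after event 9 (t=40: SET baz = 3): {bar=34, baz=3, foo=-17}
  after event 10 (t=47: INC bar by 9): {bar=43, baz=3, foo=-17}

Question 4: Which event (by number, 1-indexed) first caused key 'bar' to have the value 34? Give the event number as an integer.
Answer: 6

Derivation:
Looking for first event where bar becomes 34:
  event 2: bar = -11
  event 3: bar = -11
  event 4: bar = -11
  event 5: bar = -11
  event 6: bar -11 -> 34  <-- first match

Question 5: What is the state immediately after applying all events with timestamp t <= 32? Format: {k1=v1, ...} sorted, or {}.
Apply events with t <= 32 (7 events):
  after event 1 (t=2: INC foo by 2): {foo=2}
  after event 2 (t=3: DEC bar by 11): {bar=-11, foo=2}
  after event 3 (t=12: INC baz by 2): {bar=-11, baz=2, foo=2}
  after event 4 (t=13: DEC foo by 9): {bar=-11, baz=2, foo=-7}
  after event 5 (t=19: SET baz = 38): {bar=-11, baz=38, foo=-7}
  after event 6 (t=25: SET bar = 34): {bar=34, baz=38, foo=-7}
  after event 7 (t=26: INC baz by 4): {bar=34, baz=42, foo=-7}

Answer: {bar=34, baz=42, foo=-7}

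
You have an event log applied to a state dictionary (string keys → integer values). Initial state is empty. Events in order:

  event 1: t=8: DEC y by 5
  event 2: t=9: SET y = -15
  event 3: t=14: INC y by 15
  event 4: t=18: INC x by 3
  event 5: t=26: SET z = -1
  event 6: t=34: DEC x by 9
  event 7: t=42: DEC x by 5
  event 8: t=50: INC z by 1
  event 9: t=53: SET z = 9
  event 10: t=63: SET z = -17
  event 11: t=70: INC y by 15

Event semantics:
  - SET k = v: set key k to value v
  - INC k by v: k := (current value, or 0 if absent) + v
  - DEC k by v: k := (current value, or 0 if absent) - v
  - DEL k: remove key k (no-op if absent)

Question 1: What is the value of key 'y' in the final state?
Answer: 15

Derivation:
Track key 'y' through all 11 events:
  event 1 (t=8: DEC y by 5): y (absent) -> -5
  event 2 (t=9: SET y = -15): y -5 -> -15
  event 3 (t=14: INC y by 15): y -15 -> 0
  event 4 (t=18: INC x by 3): y unchanged
  event 5 (t=26: SET z = -1): y unchanged
  event 6 (t=34: DEC x by 9): y unchanged
  event 7 (t=42: DEC x by 5): y unchanged
  event 8 (t=50: INC z by 1): y unchanged
  event 9 (t=53: SET z = 9): y unchanged
  event 10 (t=63: SET z = -17): y unchanged
  event 11 (t=70: INC y by 15): y 0 -> 15
Final: y = 15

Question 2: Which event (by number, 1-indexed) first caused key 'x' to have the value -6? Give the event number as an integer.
Looking for first event where x becomes -6:
  event 4: x = 3
  event 5: x = 3
  event 6: x 3 -> -6  <-- first match

Answer: 6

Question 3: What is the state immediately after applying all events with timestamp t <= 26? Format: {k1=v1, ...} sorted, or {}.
Answer: {x=3, y=0, z=-1}

Derivation:
Apply events with t <= 26 (5 events):
  after event 1 (t=8: DEC y by 5): {y=-5}
  after event 2 (t=9: SET y = -15): {y=-15}
  after event 3 (t=14: INC y by 15): {y=0}
  after event 4 (t=18: INC x by 3): {x=3, y=0}
  after event 5 (t=26: SET z = -1): {x=3, y=0, z=-1}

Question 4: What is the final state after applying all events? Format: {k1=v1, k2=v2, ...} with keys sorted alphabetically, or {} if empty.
  after event 1 (t=8: DEC y by 5): {y=-5}
  after event 2 (t=9: SET y = -15): {y=-15}
  after event 3 (t=14: INC y by 15): {y=0}
  after event 4 (t=18: INC x by 3): {x=3, y=0}
  after event 5 (t=26: SET z = -1): {x=3, y=0, z=-1}
  after event 6 (t=34: DEC x by 9): {x=-6, y=0, z=-1}
  after event 7 (t=42: DEC x by 5): {x=-11, y=0, z=-1}
  after event 8 (t=50: INC z by 1): {x=-11, y=0, z=0}
  after event 9 (t=53: SET z = 9): {x=-11, y=0, z=9}
  after event 10 (t=63: SET z = -17): {x=-11, y=0, z=-17}
  after event 11 (t=70: INC y by 15): {x=-11, y=15, z=-17}

Answer: {x=-11, y=15, z=-17}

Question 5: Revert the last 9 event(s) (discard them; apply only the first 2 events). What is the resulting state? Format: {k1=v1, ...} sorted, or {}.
Keep first 2 events (discard last 9):
  after event 1 (t=8: DEC y by 5): {y=-5}
  after event 2 (t=9: SET y = -15): {y=-15}

Answer: {y=-15}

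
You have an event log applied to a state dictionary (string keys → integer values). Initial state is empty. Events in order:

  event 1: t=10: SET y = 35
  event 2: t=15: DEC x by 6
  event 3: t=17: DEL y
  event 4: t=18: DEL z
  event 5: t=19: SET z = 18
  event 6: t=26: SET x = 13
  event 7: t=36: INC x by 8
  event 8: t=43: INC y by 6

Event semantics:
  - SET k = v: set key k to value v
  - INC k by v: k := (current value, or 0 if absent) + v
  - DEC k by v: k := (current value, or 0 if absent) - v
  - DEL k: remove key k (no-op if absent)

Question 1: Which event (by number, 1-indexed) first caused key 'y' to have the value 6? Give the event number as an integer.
Answer: 8

Derivation:
Looking for first event where y becomes 6:
  event 1: y = 35
  event 2: y = 35
  event 3: y = (absent)
  event 8: y (absent) -> 6  <-- first match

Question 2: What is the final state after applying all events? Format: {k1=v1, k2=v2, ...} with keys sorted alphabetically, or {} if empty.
Answer: {x=21, y=6, z=18}

Derivation:
  after event 1 (t=10: SET y = 35): {y=35}
  after event 2 (t=15: DEC x by 6): {x=-6, y=35}
  after event 3 (t=17: DEL y): {x=-6}
  after event 4 (t=18: DEL z): {x=-6}
  after event 5 (t=19: SET z = 18): {x=-6, z=18}
  after event 6 (t=26: SET x = 13): {x=13, z=18}
  after event 7 (t=36: INC x by 8): {x=21, z=18}
  after event 8 (t=43: INC y by 6): {x=21, y=6, z=18}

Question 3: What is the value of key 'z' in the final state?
Track key 'z' through all 8 events:
  event 1 (t=10: SET y = 35): z unchanged
  event 2 (t=15: DEC x by 6): z unchanged
  event 3 (t=17: DEL y): z unchanged
  event 4 (t=18: DEL z): z (absent) -> (absent)
  event 5 (t=19: SET z = 18): z (absent) -> 18
  event 6 (t=26: SET x = 13): z unchanged
  event 7 (t=36: INC x by 8): z unchanged
  event 8 (t=43: INC y by 6): z unchanged
Final: z = 18

Answer: 18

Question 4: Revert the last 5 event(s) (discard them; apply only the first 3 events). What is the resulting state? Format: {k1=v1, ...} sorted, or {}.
Answer: {x=-6}

Derivation:
Keep first 3 events (discard last 5):
  after event 1 (t=10: SET y = 35): {y=35}
  after event 2 (t=15: DEC x by 6): {x=-6, y=35}
  after event 3 (t=17: DEL y): {x=-6}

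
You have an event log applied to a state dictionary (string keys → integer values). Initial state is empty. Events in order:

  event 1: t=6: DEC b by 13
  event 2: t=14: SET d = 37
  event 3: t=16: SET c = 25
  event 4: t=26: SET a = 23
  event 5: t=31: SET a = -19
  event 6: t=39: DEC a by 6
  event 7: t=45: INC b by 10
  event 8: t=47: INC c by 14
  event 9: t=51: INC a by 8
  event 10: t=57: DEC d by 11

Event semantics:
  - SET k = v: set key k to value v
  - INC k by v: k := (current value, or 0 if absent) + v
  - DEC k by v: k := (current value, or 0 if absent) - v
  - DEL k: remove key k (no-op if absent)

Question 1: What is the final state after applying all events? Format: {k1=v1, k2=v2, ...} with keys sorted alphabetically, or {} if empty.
  after event 1 (t=6: DEC b by 13): {b=-13}
  after event 2 (t=14: SET d = 37): {b=-13, d=37}
  after event 3 (t=16: SET c = 25): {b=-13, c=25, d=37}
  after event 4 (t=26: SET a = 23): {a=23, b=-13, c=25, d=37}
  after event 5 (t=31: SET a = -19): {a=-19, b=-13, c=25, d=37}
  after event 6 (t=39: DEC a by 6): {a=-25, b=-13, c=25, d=37}
  after event 7 (t=45: INC b by 10): {a=-25, b=-3, c=25, d=37}
  after event 8 (t=47: INC c by 14): {a=-25, b=-3, c=39, d=37}
  after event 9 (t=51: INC a by 8): {a=-17, b=-3, c=39, d=37}
  after event 10 (t=57: DEC d by 11): {a=-17, b=-3, c=39, d=26}

Answer: {a=-17, b=-3, c=39, d=26}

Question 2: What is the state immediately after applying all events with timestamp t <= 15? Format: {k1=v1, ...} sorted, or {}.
Apply events with t <= 15 (2 events):
  after event 1 (t=6: DEC b by 13): {b=-13}
  after event 2 (t=14: SET d = 37): {b=-13, d=37}

Answer: {b=-13, d=37}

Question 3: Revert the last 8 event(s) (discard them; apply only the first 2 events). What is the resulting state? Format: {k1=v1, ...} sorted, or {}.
Keep first 2 events (discard last 8):
  after event 1 (t=6: DEC b by 13): {b=-13}
  after event 2 (t=14: SET d = 37): {b=-13, d=37}

Answer: {b=-13, d=37}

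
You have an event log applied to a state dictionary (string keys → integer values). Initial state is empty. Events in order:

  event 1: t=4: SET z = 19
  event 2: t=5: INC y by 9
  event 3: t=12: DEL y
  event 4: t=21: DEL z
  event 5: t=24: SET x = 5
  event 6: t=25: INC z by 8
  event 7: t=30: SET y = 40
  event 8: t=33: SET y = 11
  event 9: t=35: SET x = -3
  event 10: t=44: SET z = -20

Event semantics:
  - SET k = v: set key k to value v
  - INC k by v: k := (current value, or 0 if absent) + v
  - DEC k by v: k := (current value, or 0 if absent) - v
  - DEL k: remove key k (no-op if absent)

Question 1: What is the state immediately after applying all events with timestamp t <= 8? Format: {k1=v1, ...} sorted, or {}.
Answer: {y=9, z=19}

Derivation:
Apply events with t <= 8 (2 events):
  after event 1 (t=4: SET z = 19): {z=19}
  after event 2 (t=5: INC y by 9): {y=9, z=19}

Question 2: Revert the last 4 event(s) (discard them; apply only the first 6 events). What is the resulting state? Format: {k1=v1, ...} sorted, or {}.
Keep first 6 events (discard last 4):
  after event 1 (t=4: SET z = 19): {z=19}
  after event 2 (t=5: INC y by 9): {y=9, z=19}
  after event 3 (t=12: DEL y): {z=19}
  after event 4 (t=21: DEL z): {}
  after event 5 (t=24: SET x = 5): {x=5}
  after event 6 (t=25: INC z by 8): {x=5, z=8}

Answer: {x=5, z=8}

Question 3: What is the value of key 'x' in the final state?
Answer: -3

Derivation:
Track key 'x' through all 10 events:
  event 1 (t=4: SET z = 19): x unchanged
  event 2 (t=5: INC y by 9): x unchanged
  event 3 (t=12: DEL y): x unchanged
  event 4 (t=21: DEL z): x unchanged
  event 5 (t=24: SET x = 5): x (absent) -> 5
  event 6 (t=25: INC z by 8): x unchanged
  event 7 (t=30: SET y = 40): x unchanged
  event 8 (t=33: SET y = 11): x unchanged
  event 9 (t=35: SET x = -3): x 5 -> -3
  event 10 (t=44: SET z = -20): x unchanged
Final: x = -3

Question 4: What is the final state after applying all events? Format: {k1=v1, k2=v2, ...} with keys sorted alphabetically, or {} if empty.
Answer: {x=-3, y=11, z=-20}

Derivation:
  after event 1 (t=4: SET z = 19): {z=19}
  after event 2 (t=5: INC y by 9): {y=9, z=19}
  after event 3 (t=12: DEL y): {z=19}
  after event 4 (t=21: DEL z): {}
  after event 5 (t=24: SET x = 5): {x=5}
  after event 6 (t=25: INC z by 8): {x=5, z=8}
  after event 7 (t=30: SET y = 40): {x=5, y=40, z=8}
  after event 8 (t=33: SET y = 11): {x=5, y=11, z=8}
  after event 9 (t=35: SET x = -3): {x=-3, y=11, z=8}
  after event 10 (t=44: SET z = -20): {x=-3, y=11, z=-20}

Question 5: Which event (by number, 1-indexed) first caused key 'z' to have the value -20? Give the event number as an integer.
Looking for first event where z becomes -20:
  event 1: z = 19
  event 2: z = 19
  event 3: z = 19
  event 4: z = (absent)
  event 6: z = 8
  event 7: z = 8
  event 8: z = 8
  event 9: z = 8
  event 10: z 8 -> -20  <-- first match

Answer: 10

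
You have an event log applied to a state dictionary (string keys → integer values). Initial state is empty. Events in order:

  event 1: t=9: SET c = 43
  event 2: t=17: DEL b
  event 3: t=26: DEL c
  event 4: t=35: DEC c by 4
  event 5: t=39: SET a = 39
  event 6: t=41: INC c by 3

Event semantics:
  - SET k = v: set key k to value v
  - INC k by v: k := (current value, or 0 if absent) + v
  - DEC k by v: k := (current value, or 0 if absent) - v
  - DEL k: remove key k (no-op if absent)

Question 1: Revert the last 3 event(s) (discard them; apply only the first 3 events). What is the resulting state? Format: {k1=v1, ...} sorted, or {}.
Keep first 3 events (discard last 3):
  after event 1 (t=9: SET c = 43): {c=43}
  after event 2 (t=17: DEL b): {c=43}
  after event 3 (t=26: DEL c): {}

Answer: {}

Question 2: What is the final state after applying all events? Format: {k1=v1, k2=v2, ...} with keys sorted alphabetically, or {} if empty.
Answer: {a=39, c=-1}

Derivation:
  after event 1 (t=9: SET c = 43): {c=43}
  after event 2 (t=17: DEL b): {c=43}
  after event 3 (t=26: DEL c): {}
  after event 4 (t=35: DEC c by 4): {c=-4}
  after event 5 (t=39: SET a = 39): {a=39, c=-4}
  after event 6 (t=41: INC c by 3): {a=39, c=-1}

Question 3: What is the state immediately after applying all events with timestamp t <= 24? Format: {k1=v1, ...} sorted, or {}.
Apply events with t <= 24 (2 events):
  after event 1 (t=9: SET c = 43): {c=43}
  after event 2 (t=17: DEL b): {c=43}

Answer: {c=43}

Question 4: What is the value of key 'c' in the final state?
Track key 'c' through all 6 events:
  event 1 (t=9: SET c = 43): c (absent) -> 43
  event 2 (t=17: DEL b): c unchanged
  event 3 (t=26: DEL c): c 43 -> (absent)
  event 4 (t=35: DEC c by 4): c (absent) -> -4
  event 5 (t=39: SET a = 39): c unchanged
  event 6 (t=41: INC c by 3): c -4 -> -1
Final: c = -1

Answer: -1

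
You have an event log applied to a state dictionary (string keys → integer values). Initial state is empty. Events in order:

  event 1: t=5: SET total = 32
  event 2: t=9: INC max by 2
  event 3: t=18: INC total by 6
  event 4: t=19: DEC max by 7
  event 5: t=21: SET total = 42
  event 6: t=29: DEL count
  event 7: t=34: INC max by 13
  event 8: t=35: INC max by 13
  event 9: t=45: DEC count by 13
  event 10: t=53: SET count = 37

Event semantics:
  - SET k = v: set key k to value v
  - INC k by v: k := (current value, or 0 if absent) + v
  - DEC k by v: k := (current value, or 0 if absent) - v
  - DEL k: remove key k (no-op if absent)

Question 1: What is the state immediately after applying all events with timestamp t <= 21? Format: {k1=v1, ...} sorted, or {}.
Apply events with t <= 21 (5 events):
  after event 1 (t=5: SET total = 32): {total=32}
  after event 2 (t=9: INC max by 2): {max=2, total=32}
  after event 3 (t=18: INC total by 6): {max=2, total=38}
  after event 4 (t=19: DEC max by 7): {max=-5, total=38}
  after event 5 (t=21: SET total = 42): {max=-5, total=42}

Answer: {max=-5, total=42}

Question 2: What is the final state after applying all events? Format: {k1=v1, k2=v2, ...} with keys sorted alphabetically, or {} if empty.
  after event 1 (t=5: SET total = 32): {total=32}
  after event 2 (t=9: INC max by 2): {max=2, total=32}
  after event 3 (t=18: INC total by 6): {max=2, total=38}
  after event 4 (t=19: DEC max by 7): {max=-5, total=38}
  after event 5 (t=21: SET total = 42): {max=-5, total=42}
  after event 6 (t=29: DEL count): {max=-5, total=42}
  after event 7 (t=34: INC max by 13): {max=8, total=42}
  after event 8 (t=35: INC max by 13): {max=21, total=42}
  after event 9 (t=45: DEC count by 13): {count=-13, max=21, total=42}
  after event 10 (t=53: SET count = 37): {count=37, max=21, total=42}

Answer: {count=37, max=21, total=42}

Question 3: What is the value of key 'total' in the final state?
Answer: 42

Derivation:
Track key 'total' through all 10 events:
  event 1 (t=5: SET total = 32): total (absent) -> 32
  event 2 (t=9: INC max by 2): total unchanged
  event 3 (t=18: INC total by 6): total 32 -> 38
  event 4 (t=19: DEC max by 7): total unchanged
  event 5 (t=21: SET total = 42): total 38 -> 42
  event 6 (t=29: DEL count): total unchanged
  event 7 (t=34: INC max by 13): total unchanged
  event 8 (t=35: INC max by 13): total unchanged
  event 9 (t=45: DEC count by 13): total unchanged
  event 10 (t=53: SET count = 37): total unchanged
Final: total = 42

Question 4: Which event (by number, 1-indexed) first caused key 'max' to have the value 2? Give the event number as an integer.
Looking for first event where max becomes 2:
  event 2: max (absent) -> 2  <-- first match

Answer: 2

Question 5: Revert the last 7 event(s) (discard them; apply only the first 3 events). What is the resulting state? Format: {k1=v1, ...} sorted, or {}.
Answer: {max=2, total=38}

Derivation:
Keep first 3 events (discard last 7):
  after event 1 (t=5: SET total = 32): {total=32}
  after event 2 (t=9: INC max by 2): {max=2, total=32}
  after event 3 (t=18: INC total by 6): {max=2, total=38}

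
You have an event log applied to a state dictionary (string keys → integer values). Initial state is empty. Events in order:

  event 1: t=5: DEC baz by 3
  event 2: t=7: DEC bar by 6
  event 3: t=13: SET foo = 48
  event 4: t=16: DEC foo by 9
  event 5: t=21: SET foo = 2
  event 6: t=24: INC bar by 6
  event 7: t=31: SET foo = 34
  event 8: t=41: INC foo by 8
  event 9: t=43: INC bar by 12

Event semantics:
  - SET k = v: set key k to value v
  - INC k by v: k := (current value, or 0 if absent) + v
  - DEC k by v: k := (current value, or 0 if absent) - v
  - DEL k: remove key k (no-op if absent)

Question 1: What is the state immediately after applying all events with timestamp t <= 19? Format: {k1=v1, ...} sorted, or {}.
Answer: {bar=-6, baz=-3, foo=39}

Derivation:
Apply events with t <= 19 (4 events):
  after event 1 (t=5: DEC baz by 3): {baz=-3}
  after event 2 (t=7: DEC bar by 6): {bar=-6, baz=-3}
  after event 3 (t=13: SET foo = 48): {bar=-6, baz=-3, foo=48}
  after event 4 (t=16: DEC foo by 9): {bar=-6, baz=-3, foo=39}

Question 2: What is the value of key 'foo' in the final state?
Track key 'foo' through all 9 events:
  event 1 (t=5: DEC baz by 3): foo unchanged
  event 2 (t=7: DEC bar by 6): foo unchanged
  event 3 (t=13: SET foo = 48): foo (absent) -> 48
  event 4 (t=16: DEC foo by 9): foo 48 -> 39
  event 5 (t=21: SET foo = 2): foo 39 -> 2
  event 6 (t=24: INC bar by 6): foo unchanged
  event 7 (t=31: SET foo = 34): foo 2 -> 34
  event 8 (t=41: INC foo by 8): foo 34 -> 42
  event 9 (t=43: INC bar by 12): foo unchanged
Final: foo = 42

Answer: 42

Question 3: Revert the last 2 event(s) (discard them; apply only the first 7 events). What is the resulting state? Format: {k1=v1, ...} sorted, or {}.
Keep first 7 events (discard last 2):
  after event 1 (t=5: DEC baz by 3): {baz=-3}
  after event 2 (t=7: DEC bar by 6): {bar=-6, baz=-3}
  after event 3 (t=13: SET foo = 48): {bar=-6, baz=-3, foo=48}
  after event 4 (t=16: DEC foo by 9): {bar=-6, baz=-3, foo=39}
  after event 5 (t=21: SET foo = 2): {bar=-6, baz=-3, foo=2}
  after event 6 (t=24: INC bar by 6): {bar=0, baz=-3, foo=2}
  after event 7 (t=31: SET foo = 34): {bar=0, baz=-3, foo=34}

Answer: {bar=0, baz=-3, foo=34}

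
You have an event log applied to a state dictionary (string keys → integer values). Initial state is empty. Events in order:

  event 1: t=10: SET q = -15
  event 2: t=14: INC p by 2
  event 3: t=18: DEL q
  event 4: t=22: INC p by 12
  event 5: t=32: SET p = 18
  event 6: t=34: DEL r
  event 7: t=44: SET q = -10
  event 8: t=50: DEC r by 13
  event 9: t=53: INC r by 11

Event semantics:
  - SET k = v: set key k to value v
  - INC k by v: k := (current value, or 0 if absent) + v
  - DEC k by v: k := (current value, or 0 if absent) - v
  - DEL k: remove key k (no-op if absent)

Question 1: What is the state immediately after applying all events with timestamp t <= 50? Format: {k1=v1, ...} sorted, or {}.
Answer: {p=18, q=-10, r=-13}

Derivation:
Apply events with t <= 50 (8 events):
  after event 1 (t=10: SET q = -15): {q=-15}
  after event 2 (t=14: INC p by 2): {p=2, q=-15}
  after event 3 (t=18: DEL q): {p=2}
  after event 4 (t=22: INC p by 12): {p=14}
  after event 5 (t=32: SET p = 18): {p=18}
  after event 6 (t=34: DEL r): {p=18}
  after event 7 (t=44: SET q = -10): {p=18, q=-10}
  after event 8 (t=50: DEC r by 13): {p=18, q=-10, r=-13}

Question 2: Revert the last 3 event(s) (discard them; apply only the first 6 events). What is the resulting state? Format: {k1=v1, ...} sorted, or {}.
Answer: {p=18}

Derivation:
Keep first 6 events (discard last 3):
  after event 1 (t=10: SET q = -15): {q=-15}
  after event 2 (t=14: INC p by 2): {p=2, q=-15}
  after event 3 (t=18: DEL q): {p=2}
  after event 4 (t=22: INC p by 12): {p=14}
  after event 5 (t=32: SET p = 18): {p=18}
  after event 6 (t=34: DEL r): {p=18}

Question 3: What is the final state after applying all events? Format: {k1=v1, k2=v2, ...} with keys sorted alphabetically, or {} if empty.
  after event 1 (t=10: SET q = -15): {q=-15}
  after event 2 (t=14: INC p by 2): {p=2, q=-15}
  after event 3 (t=18: DEL q): {p=2}
  after event 4 (t=22: INC p by 12): {p=14}
  after event 5 (t=32: SET p = 18): {p=18}
  after event 6 (t=34: DEL r): {p=18}
  after event 7 (t=44: SET q = -10): {p=18, q=-10}
  after event 8 (t=50: DEC r by 13): {p=18, q=-10, r=-13}
  after event 9 (t=53: INC r by 11): {p=18, q=-10, r=-2}

Answer: {p=18, q=-10, r=-2}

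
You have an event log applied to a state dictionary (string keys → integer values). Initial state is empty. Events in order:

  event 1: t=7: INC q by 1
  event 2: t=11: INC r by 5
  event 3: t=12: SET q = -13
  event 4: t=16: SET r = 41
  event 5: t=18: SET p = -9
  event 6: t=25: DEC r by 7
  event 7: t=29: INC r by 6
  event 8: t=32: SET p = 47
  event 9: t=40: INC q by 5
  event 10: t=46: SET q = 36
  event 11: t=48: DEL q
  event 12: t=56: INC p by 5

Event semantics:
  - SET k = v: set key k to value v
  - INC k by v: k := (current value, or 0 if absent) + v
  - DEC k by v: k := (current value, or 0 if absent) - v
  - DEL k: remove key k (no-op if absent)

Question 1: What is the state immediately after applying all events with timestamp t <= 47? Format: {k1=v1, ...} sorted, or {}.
Apply events with t <= 47 (10 events):
  after event 1 (t=7: INC q by 1): {q=1}
  after event 2 (t=11: INC r by 5): {q=1, r=5}
  after event 3 (t=12: SET q = -13): {q=-13, r=5}
  after event 4 (t=16: SET r = 41): {q=-13, r=41}
  after event 5 (t=18: SET p = -9): {p=-9, q=-13, r=41}
  after event 6 (t=25: DEC r by 7): {p=-9, q=-13, r=34}
  after event 7 (t=29: INC r by 6): {p=-9, q=-13, r=40}
  after event 8 (t=32: SET p = 47): {p=47, q=-13, r=40}
  after event 9 (t=40: INC q by 5): {p=47, q=-8, r=40}
  after event 10 (t=46: SET q = 36): {p=47, q=36, r=40}

Answer: {p=47, q=36, r=40}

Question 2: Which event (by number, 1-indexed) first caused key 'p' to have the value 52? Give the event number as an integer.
Looking for first event where p becomes 52:
  event 5: p = -9
  event 6: p = -9
  event 7: p = -9
  event 8: p = 47
  event 9: p = 47
  event 10: p = 47
  event 11: p = 47
  event 12: p 47 -> 52  <-- first match

Answer: 12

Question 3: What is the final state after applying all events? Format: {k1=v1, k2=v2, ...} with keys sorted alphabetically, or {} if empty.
Answer: {p=52, r=40}

Derivation:
  after event 1 (t=7: INC q by 1): {q=1}
  after event 2 (t=11: INC r by 5): {q=1, r=5}
  after event 3 (t=12: SET q = -13): {q=-13, r=5}
  after event 4 (t=16: SET r = 41): {q=-13, r=41}
  after event 5 (t=18: SET p = -9): {p=-9, q=-13, r=41}
  after event 6 (t=25: DEC r by 7): {p=-9, q=-13, r=34}
  after event 7 (t=29: INC r by 6): {p=-9, q=-13, r=40}
  after event 8 (t=32: SET p = 47): {p=47, q=-13, r=40}
  after event 9 (t=40: INC q by 5): {p=47, q=-8, r=40}
  after event 10 (t=46: SET q = 36): {p=47, q=36, r=40}
  after event 11 (t=48: DEL q): {p=47, r=40}
  after event 12 (t=56: INC p by 5): {p=52, r=40}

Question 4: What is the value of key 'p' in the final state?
Answer: 52

Derivation:
Track key 'p' through all 12 events:
  event 1 (t=7: INC q by 1): p unchanged
  event 2 (t=11: INC r by 5): p unchanged
  event 3 (t=12: SET q = -13): p unchanged
  event 4 (t=16: SET r = 41): p unchanged
  event 5 (t=18: SET p = -9): p (absent) -> -9
  event 6 (t=25: DEC r by 7): p unchanged
  event 7 (t=29: INC r by 6): p unchanged
  event 8 (t=32: SET p = 47): p -9 -> 47
  event 9 (t=40: INC q by 5): p unchanged
  event 10 (t=46: SET q = 36): p unchanged
  event 11 (t=48: DEL q): p unchanged
  event 12 (t=56: INC p by 5): p 47 -> 52
Final: p = 52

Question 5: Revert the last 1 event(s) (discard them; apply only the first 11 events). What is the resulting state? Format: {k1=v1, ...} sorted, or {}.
Keep first 11 events (discard last 1):
  after event 1 (t=7: INC q by 1): {q=1}
  after event 2 (t=11: INC r by 5): {q=1, r=5}
  after event 3 (t=12: SET q = -13): {q=-13, r=5}
  after event 4 (t=16: SET r = 41): {q=-13, r=41}
  after event 5 (t=18: SET p = -9): {p=-9, q=-13, r=41}
  after event 6 (t=25: DEC r by 7): {p=-9, q=-13, r=34}
  after event 7 (t=29: INC r by 6): {p=-9, q=-13, r=40}
  after event 8 (t=32: SET p = 47): {p=47, q=-13, r=40}
  after event 9 (t=40: INC q by 5): {p=47, q=-8, r=40}
  after event 10 (t=46: SET q = 36): {p=47, q=36, r=40}
  after event 11 (t=48: DEL q): {p=47, r=40}

Answer: {p=47, r=40}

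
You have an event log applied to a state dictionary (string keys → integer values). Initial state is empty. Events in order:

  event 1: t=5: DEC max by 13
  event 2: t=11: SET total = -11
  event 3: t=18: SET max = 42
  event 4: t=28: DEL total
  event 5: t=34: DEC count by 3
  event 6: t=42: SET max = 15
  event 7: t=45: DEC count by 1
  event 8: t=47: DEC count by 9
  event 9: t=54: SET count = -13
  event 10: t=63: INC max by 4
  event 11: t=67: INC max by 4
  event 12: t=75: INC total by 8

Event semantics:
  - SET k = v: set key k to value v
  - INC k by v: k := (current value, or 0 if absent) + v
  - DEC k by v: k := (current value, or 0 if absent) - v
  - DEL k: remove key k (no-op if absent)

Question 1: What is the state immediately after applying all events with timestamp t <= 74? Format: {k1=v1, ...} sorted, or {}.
Apply events with t <= 74 (11 events):
  after event 1 (t=5: DEC max by 13): {max=-13}
  after event 2 (t=11: SET total = -11): {max=-13, total=-11}
  after event 3 (t=18: SET max = 42): {max=42, total=-11}
  after event 4 (t=28: DEL total): {max=42}
  after event 5 (t=34: DEC count by 3): {count=-3, max=42}
  after event 6 (t=42: SET max = 15): {count=-3, max=15}
  after event 7 (t=45: DEC count by 1): {count=-4, max=15}
  after event 8 (t=47: DEC count by 9): {count=-13, max=15}
  after event 9 (t=54: SET count = -13): {count=-13, max=15}
  after event 10 (t=63: INC max by 4): {count=-13, max=19}
  after event 11 (t=67: INC max by 4): {count=-13, max=23}

Answer: {count=-13, max=23}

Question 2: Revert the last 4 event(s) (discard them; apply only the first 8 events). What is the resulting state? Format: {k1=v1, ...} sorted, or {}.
Answer: {count=-13, max=15}

Derivation:
Keep first 8 events (discard last 4):
  after event 1 (t=5: DEC max by 13): {max=-13}
  after event 2 (t=11: SET total = -11): {max=-13, total=-11}
  after event 3 (t=18: SET max = 42): {max=42, total=-11}
  after event 4 (t=28: DEL total): {max=42}
  after event 5 (t=34: DEC count by 3): {count=-3, max=42}
  after event 6 (t=42: SET max = 15): {count=-3, max=15}
  after event 7 (t=45: DEC count by 1): {count=-4, max=15}
  after event 8 (t=47: DEC count by 9): {count=-13, max=15}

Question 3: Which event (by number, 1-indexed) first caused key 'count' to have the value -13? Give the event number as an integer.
Answer: 8

Derivation:
Looking for first event where count becomes -13:
  event 5: count = -3
  event 6: count = -3
  event 7: count = -4
  event 8: count -4 -> -13  <-- first match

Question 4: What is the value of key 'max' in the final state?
Track key 'max' through all 12 events:
  event 1 (t=5: DEC max by 13): max (absent) -> -13
  event 2 (t=11: SET total = -11): max unchanged
  event 3 (t=18: SET max = 42): max -13 -> 42
  event 4 (t=28: DEL total): max unchanged
  event 5 (t=34: DEC count by 3): max unchanged
  event 6 (t=42: SET max = 15): max 42 -> 15
  event 7 (t=45: DEC count by 1): max unchanged
  event 8 (t=47: DEC count by 9): max unchanged
  event 9 (t=54: SET count = -13): max unchanged
  event 10 (t=63: INC max by 4): max 15 -> 19
  event 11 (t=67: INC max by 4): max 19 -> 23
  event 12 (t=75: INC total by 8): max unchanged
Final: max = 23

Answer: 23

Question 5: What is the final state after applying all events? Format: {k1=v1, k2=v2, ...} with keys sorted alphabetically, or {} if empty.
Answer: {count=-13, max=23, total=8}

Derivation:
  after event 1 (t=5: DEC max by 13): {max=-13}
  after event 2 (t=11: SET total = -11): {max=-13, total=-11}
  after event 3 (t=18: SET max = 42): {max=42, total=-11}
  after event 4 (t=28: DEL total): {max=42}
  after event 5 (t=34: DEC count by 3): {count=-3, max=42}
  after event 6 (t=42: SET max = 15): {count=-3, max=15}
  after event 7 (t=45: DEC count by 1): {count=-4, max=15}
  after event 8 (t=47: DEC count by 9): {count=-13, max=15}
  after event 9 (t=54: SET count = -13): {count=-13, max=15}
  after event 10 (t=63: INC max by 4): {count=-13, max=19}
  after event 11 (t=67: INC max by 4): {count=-13, max=23}
  after event 12 (t=75: INC total by 8): {count=-13, max=23, total=8}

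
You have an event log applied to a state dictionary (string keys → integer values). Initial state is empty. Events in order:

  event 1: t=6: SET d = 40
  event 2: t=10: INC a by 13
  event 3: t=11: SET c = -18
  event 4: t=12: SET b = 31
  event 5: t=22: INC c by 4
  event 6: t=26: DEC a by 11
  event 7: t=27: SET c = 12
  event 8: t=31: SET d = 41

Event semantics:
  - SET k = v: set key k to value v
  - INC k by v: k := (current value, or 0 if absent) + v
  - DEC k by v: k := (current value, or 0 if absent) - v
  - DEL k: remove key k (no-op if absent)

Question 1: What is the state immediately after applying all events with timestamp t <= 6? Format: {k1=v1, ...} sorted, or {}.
Apply events with t <= 6 (1 events):
  after event 1 (t=6: SET d = 40): {d=40}

Answer: {d=40}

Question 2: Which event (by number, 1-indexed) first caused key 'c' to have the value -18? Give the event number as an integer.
Looking for first event where c becomes -18:
  event 3: c (absent) -> -18  <-- first match

Answer: 3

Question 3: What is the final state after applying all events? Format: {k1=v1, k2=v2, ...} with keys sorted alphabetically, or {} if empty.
Answer: {a=2, b=31, c=12, d=41}

Derivation:
  after event 1 (t=6: SET d = 40): {d=40}
  after event 2 (t=10: INC a by 13): {a=13, d=40}
  after event 3 (t=11: SET c = -18): {a=13, c=-18, d=40}
  after event 4 (t=12: SET b = 31): {a=13, b=31, c=-18, d=40}
  after event 5 (t=22: INC c by 4): {a=13, b=31, c=-14, d=40}
  after event 6 (t=26: DEC a by 11): {a=2, b=31, c=-14, d=40}
  after event 7 (t=27: SET c = 12): {a=2, b=31, c=12, d=40}
  after event 8 (t=31: SET d = 41): {a=2, b=31, c=12, d=41}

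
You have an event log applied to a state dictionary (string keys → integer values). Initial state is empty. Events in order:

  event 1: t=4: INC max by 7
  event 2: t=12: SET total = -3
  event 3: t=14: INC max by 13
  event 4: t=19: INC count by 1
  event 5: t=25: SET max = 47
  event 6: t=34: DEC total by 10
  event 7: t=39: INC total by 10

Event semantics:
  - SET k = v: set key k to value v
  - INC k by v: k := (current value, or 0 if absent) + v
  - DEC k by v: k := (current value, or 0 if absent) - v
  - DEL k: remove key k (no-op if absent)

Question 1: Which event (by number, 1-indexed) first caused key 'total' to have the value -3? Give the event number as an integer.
Looking for first event where total becomes -3:
  event 2: total (absent) -> -3  <-- first match

Answer: 2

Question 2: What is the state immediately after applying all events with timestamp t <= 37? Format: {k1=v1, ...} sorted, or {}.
Answer: {count=1, max=47, total=-13}

Derivation:
Apply events with t <= 37 (6 events):
  after event 1 (t=4: INC max by 7): {max=7}
  after event 2 (t=12: SET total = -3): {max=7, total=-3}
  after event 3 (t=14: INC max by 13): {max=20, total=-3}
  after event 4 (t=19: INC count by 1): {count=1, max=20, total=-3}
  after event 5 (t=25: SET max = 47): {count=1, max=47, total=-3}
  after event 6 (t=34: DEC total by 10): {count=1, max=47, total=-13}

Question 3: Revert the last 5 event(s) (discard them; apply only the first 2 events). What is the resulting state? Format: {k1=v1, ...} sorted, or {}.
Keep first 2 events (discard last 5):
  after event 1 (t=4: INC max by 7): {max=7}
  after event 2 (t=12: SET total = -3): {max=7, total=-3}

Answer: {max=7, total=-3}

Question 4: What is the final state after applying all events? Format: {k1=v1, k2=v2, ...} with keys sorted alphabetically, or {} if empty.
  after event 1 (t=4: INC max by 7): {max=7}
  after event 2 (t=12: SET total = -3): {max=7, total=-3}
  after event 3 (t=14: INC max by 13): {max=20, total=-3}
  after event 4 (t=19: INC count by 1): {count=1, max=20, total=-3}
  after event 5 (t=25: SET max = 47): {count=1, max=47, total=-3}
  after event 6 (t=34: DEC total by 10): {count=1, max=47, total=-13}
  after event 7 (t=39: INC total by 10): {count=1, max=47, total=-3}

Answer: {count=1, max=47, total=-3}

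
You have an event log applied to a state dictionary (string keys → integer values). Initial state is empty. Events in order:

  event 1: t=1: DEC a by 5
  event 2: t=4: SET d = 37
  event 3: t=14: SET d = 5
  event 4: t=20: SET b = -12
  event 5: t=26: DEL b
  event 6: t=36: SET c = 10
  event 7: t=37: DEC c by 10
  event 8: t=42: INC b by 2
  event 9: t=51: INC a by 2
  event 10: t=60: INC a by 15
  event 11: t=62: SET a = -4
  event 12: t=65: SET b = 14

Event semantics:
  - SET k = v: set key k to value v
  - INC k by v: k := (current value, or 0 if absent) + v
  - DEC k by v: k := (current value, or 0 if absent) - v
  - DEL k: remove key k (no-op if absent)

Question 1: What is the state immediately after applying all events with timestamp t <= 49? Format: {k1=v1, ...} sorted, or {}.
Apply events with t <= 49 (8 events):
  after event 1 (t=1: DEC a by 5): {a=-5}
  after event 2 (t=4: SET d = 37): {a=-5, d=37}
  after event 3 (t=14: SET d = 5): {a=-5, d=5}
  after event 4 (t=20: SET b = -12): {a=-5, b=-12, d=5}
  after event 5 (t=26: DEL b): {a=-5, d=5}
  after event 6 (t=36: SET c = 10): {a=-5, c=10, d=5}
  after event 7 (t=37: DEC c by 10): {a=-5, c=0, d=5}
  after event 8 (t=42: INC b by 2): {a=-5, b=2, c=0, d=5}

Answer: {a=-5, b=2, c=0, d=5}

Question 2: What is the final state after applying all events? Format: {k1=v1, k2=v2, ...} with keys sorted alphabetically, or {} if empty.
Answer: {a=-4, b=14, c=0, d=5}

Derivation:
  after event 1 (t=1: DEC a by 5): {a=-5}
  after event 2 (t=4: SET d = 37): {a=-5, d=37}
  after event 3 (t=14: SET d = 5): {a=-5, d=5}
  after event 4 (t=20: SET b = -12): {a=-5, b=-12, d=5}
  after event 5 (t=26: DEL b): {a=-5, d=5}
  after event 6 (t=36: SET c = 10): {a=-5, c=10, d=5}
  after event 7 (t=37: DEC c by 10): {a=-5, c=0, d=5}
  after event 8 (t=42: INC b by 2): {a=-5, b=2, c=0, d=5}
  after event 9 (t=51: INC a by 2): {a=-3, b=2, c=0, d=5}
  after event 10 (t=60: INC a by 15): {a=12, b=2, c=0, d=5}
  after event 11 (t=62: SET a = -4): {a=-4, b=2, c=0, d=5}
  after event 12 (t=65: SET b = 14): {a=-4, b=14, c=0, d=5}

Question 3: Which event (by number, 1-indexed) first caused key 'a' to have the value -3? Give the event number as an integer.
Looking for first event where a becomes -3:
  event 1: a = -5
  event 2: a = -5
  event 3: a = -5
  event 4: a = -5
  event 5: a = -5
  event 6: a = -5
  event 7: a = -5
  event 8: a = -5
  event 9: a -5 -> -3  <-- first match

Answer: 9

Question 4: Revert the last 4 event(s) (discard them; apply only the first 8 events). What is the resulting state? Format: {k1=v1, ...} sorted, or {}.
Keep first 8 events (discard last 4):
  after event 1 (t=1: DEC a by 5): {a=-5}
  after event 2 (t=4: SET d = 37): {a=-5, d=37}
  after event 3 (t=14: SET d = 5): {a=-5, d=5}
  after event 4 (t=20: SET b = -12): {a=-5, b=-12, d=5}
  after event 5 (t=26: DEL b): {a=-5, d=5}
  after event 6 (t=36: SET c = 10): {a=-5, c=10, d=5}
  after event 7 (t=37: DEC c by 10): {a=-5, c=0, d=5}
  after event 8 (t=42: INC b by 2): {a=-5, b=2, c=0, d=5}

Answer: {a=-5, b=2, c=0, d=5}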